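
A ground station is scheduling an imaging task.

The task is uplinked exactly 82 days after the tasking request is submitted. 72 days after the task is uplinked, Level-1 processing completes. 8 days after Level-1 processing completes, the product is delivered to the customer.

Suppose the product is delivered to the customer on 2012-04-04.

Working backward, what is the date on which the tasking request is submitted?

2011-10-25

The product is delivered to the customer: Apr 4, 2012.
Level-1 processing completes: Apr 4, 2012 − 8 days = Mar 27, 2012.
The task is uplinked: Mar 27, 2012 − 72 days = Jan 15, 2012.
The tasking request is submitted: Jan 15, 2012 − 82 days = Oct 25, 2011.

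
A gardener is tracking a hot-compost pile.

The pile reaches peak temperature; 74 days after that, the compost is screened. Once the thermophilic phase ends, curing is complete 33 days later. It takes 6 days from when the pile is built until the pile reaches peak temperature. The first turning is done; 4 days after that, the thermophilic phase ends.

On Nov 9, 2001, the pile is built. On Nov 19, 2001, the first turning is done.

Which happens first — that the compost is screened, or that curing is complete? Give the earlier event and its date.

Curing is complete — Dec 26, 2001

The pile is built: Nov 9, 2001.
The pile reaches peak temperature: Nov 9, 2001 + 6 days = Nov 15, 2001.
The compost is screened: Nov 15, 2001 + 74 days = Jan 28, 2002.
The first turning is done: Nov 19, 2001.
The thermophilic phase ends: Nov 19, 2001 + 4 days = Nov 23, 2001.
Curing is complete: Nov 23, 2001 + 33 days = Dec 26, 2001.
Comparing: the compost is screened on Jan 28, 2002 vs curing is complete on Dec 26, 2001. Earlier: curing is complete.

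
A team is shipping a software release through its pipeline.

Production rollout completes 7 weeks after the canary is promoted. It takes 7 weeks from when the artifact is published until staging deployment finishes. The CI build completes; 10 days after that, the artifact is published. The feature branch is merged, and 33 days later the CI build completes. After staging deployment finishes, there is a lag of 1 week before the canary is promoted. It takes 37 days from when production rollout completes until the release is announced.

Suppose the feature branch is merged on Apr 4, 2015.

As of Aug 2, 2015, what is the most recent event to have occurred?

The feature branch is merged: Apr 4, 2015.
The CI build completes: Apr 4, 2015 + 33 days = May 7, 2015.
The artifact is published: May 7, 2015 + 10 days = May 17, 2015.
Staging deployment finishes: May 17, 2015 + 7 weeks = Jul 5, 2015.
The canary is promoted: Jul 5, 2015 + 1 week = Jul 12, 2015.
Production rollout completes: Jul 12, 2015 + 7 weeks = Aug 30, 2015.
The release is announced: Aug 30, 2015 + 37 days = Oct 6, 2015.
Aug 2, 2015 falls between when the canary is promoted (Jul 12, 2015) and when production rollout completes (Aug 30, 2015).

The canary is promoted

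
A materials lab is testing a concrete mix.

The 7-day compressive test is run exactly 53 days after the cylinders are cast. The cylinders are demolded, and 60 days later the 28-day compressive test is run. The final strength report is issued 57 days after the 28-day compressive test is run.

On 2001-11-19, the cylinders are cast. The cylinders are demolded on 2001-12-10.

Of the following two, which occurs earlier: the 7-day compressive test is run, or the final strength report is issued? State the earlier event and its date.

The 7-day compressive test is run — 2002-01-11

The cylinders are cast: Nov 19, 2001.
The 7-day compressive test is run: Nov 19, 2001 + 53 days = Jan 11, 2002.
The cylinders are demolded: Dec 10, 2001.
The 28-day compressive test is run: Dec 10, 2001 + 60 days = Feb 8, 2002.
The final strength report is issued: Feb 8, 2002 + 57 days = Apr 6, 2002.
Comparing: the 7-day compressive test is run on Jan 11, 2002 vs the final strength report is issued on Apr 6, 2002. Earlier: the 7-day compressive test is run.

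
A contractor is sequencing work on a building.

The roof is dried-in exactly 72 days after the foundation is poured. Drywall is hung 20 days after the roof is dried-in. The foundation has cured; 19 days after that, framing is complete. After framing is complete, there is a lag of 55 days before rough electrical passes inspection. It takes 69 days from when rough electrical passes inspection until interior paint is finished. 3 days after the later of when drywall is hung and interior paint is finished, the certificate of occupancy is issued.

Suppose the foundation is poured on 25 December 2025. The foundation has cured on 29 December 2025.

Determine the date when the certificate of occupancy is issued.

24 May 2026

The foundation is poured: Dec 25, 2025.
The roof is dried-in: Dec 25, 2025 + 72 days = Mar 7, 2026.
Drywall is hung: Mar 7, 2026 + 20 days = Mar 27, 2026.
The foundation has cured: Dec 29, 2025.
Framing is complete: Dec 29, 2025 + 19 days = Jan 17, 2026.
Rough electrical passes inspection: Jan 17, 2026 + 55 days = Mar 13, 2026.
Interior paint is finished: Mar 13, 2026 + 69 days = May 21, 2026.
Both prerequisites met — drywall is hung (Mar 27, 2026), interior paint is finished (May 21, 2026); the later is May 21, 2026.
The certificate of occupancy is issued: May 21, 2026 + 3 days = May 24, 2026.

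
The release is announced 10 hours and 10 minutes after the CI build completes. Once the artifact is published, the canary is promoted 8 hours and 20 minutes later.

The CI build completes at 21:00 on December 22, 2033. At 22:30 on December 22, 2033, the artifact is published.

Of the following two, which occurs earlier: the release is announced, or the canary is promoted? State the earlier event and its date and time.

The CI build completes: 21:00 Dec 22, 2033.
The release is announced: 21:00 Dec 22, 2033 + 10h10m = 07:10 Dec 23, 2033.
The artifact is published: 22:30 Dec 22, 2033.
The canary is promoted: 22:30 Dec 22, 2033 + 8h20m = 06:50 Dec 23, 2033.
Comparing: the release is announced at 07:10 Dec 23, 2033 vs the canary is promoted at 06:50 Dec 23, 2033. Earlier: the canary is promoted.

The canary is promoted — 06:50 on December 23, 2033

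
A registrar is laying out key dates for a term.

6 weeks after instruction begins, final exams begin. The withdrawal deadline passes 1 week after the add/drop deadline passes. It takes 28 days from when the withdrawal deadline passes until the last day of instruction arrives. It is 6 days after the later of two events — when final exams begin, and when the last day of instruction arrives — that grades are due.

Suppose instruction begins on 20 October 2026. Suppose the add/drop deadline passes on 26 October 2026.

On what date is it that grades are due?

Instruction begins: Oct 20, 2026.
Final exams begin: Oct 20, 2026 + 6 weeks = Dec 1, 2026.
The add/drop deadline passes: Oct 26, 2026.
The withdrawal deadline passes: Oct 26, 2026 + 1 week = Nov 2, 2026.
The last day of instruction arrives: Nov 2, 2026 + 28 days = Nov 30, 2026.
Both prerequisites met — final exams begin (Dec 1, 2026), the last day of instruction arrives (Nov 30, 2026); the later is Dec 1, 2026.
Grades are due: Dec 1, 2026 + 6 days = Dec 7, 2026.

7 December 2026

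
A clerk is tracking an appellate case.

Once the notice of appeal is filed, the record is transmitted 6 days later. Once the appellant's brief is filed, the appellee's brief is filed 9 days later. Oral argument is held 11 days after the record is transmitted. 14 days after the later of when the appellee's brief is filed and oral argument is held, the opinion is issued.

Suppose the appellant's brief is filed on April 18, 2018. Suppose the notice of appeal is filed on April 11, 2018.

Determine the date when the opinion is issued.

May 12, 2018

The appellant's brief is filed: Apr 18, 2018.
The appellee's brief is filed: Apr 18, 2018 + 9 days = Apr 27, 2018.
The notice of appeal is filed: Apr 11, 2018.
The record is transmitted: Apr 11, 2018 + 6 days = Apr 17, 2018.
Oral argument is held: Apr 17, 2018 + 11 days = Apr 28, 2018.
Both prerequisites met — the appellee's brief is filed (Apr 27, 2018), oral argument is held (Apr 28, 2018); the later is Apr 28, 2018.
The opinion is issued: Apr 28, 2018 + 14 days = May 12, 2018.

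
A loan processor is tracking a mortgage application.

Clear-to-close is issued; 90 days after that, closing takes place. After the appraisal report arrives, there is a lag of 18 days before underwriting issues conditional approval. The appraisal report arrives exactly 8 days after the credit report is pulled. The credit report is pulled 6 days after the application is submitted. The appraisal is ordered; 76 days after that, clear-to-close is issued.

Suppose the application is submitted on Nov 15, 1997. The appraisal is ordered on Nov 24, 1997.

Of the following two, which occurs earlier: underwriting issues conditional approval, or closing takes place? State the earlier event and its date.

The application is submitted: Nov 15, 1997.
The credit report is pulled: Nov 15, 1997 + 6 days = Nov 21, 1997.
The appraisal report arrives: Nov 21, 1997 + 8 days = Nov 29, 1997.
Underwriting issues conditional approval: Nov 29, 1997 + 18 days = Dec 17, 1997.
The appraisal is ordered: Nov 24, 1997.
Clear-to-close is issued: Nov 24, 1997 + 76 days = Feb 8, 1998.
Closing takes place: Feb 8, 1998 + 90 days = May 9, 1998.
Comparing: underwriting issues conditional approval on Dec 17, 1997 vs closing takes place on May 9, 1998. Earlier: underwriting issues conditional approval.

Underwriting issues conditional approval — Dec 17, 1997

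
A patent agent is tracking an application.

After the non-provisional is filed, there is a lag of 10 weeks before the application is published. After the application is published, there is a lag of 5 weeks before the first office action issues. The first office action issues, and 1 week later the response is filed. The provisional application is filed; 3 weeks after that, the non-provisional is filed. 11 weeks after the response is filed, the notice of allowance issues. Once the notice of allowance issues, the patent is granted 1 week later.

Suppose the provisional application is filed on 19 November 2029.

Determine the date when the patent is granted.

24 June 2030

The provisional application is filed: Nov 19, 2029.
The non-provisional is filed: Nov 19, 2029 + 3 weeks = Dec 10, 2029.
The application is published: Dec 10, 2029 + 10 weeks = Feb 18, 2030.
The first office action issues: Feb 18, 2030 + 5 weeks = Mar 25, 2030.
The response is filed: Mar 25, 2030 + 1 week = Apr 1, 2030.
The notice of allowance issues: Apr 1, 2030 + 11 weeks = Jun 17, 2030.
The patent is granted: Jun 17, 2030 + 1 week = Jun 24, 2030.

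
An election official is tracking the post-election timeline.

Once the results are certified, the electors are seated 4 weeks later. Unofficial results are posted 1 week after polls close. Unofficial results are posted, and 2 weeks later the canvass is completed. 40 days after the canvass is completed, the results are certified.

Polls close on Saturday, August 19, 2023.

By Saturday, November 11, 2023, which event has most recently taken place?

The results are certified

Polls close: Aug 19, 2023.
Unofficial results are posted: Aug 19, 2023 + 1 week = Aug 26, 2023.
The canvass is completed: Aug 26, 2023 + 2 weeks = Sep 9, 2023.
The results are certified: Sep 9, 2023 + 40 days = Oct 19, 2023.
The electors are seated: Oct 19, 2023 + 4 weeks = Nov 16, 2023.
Nov 11, 2023 falls between when the results are certified (Oct 19, 2023) and when the electors are seated (Nov 16, 2023).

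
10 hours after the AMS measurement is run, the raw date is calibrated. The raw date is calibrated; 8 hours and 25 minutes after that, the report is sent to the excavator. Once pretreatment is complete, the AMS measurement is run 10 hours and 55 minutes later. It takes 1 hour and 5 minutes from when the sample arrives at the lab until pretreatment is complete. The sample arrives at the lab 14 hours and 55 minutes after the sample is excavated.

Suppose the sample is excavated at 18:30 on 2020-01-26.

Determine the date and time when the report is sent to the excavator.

15:50 on 2020-01-28

The sample is excavated: 18:30 Jan 26, 2020.
The sample arrives at the lab: 18:30 Jan 26, 2020 + 14h55m = 09:25 Jan 27, 2020.
Pretreatment is complete: 09:25 Jan 27, 2020 + 1h05m = 10:30 Jan 27, 2020.
The AMS measurement is run: 10:30 Jan 27, 2020 + 10h55m = 21:25 Jan 27, 2020.
The raw date is calibrated: 21:25 Jan 27, 2020 + 10h = 07:25 Jan 28, 2020.
The report is sent to the excavator: 07:25 Jan 28, 2020 + 8h25m = 15:50 Jan 28, 2020.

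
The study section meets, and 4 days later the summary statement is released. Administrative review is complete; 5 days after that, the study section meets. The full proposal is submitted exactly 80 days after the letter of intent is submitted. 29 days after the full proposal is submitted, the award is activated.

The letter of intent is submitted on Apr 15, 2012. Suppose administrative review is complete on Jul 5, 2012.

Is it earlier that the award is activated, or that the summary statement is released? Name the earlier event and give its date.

The summary statement is released — Jul 14, 2012

The letter of intent is submitted: Apr 15, 2012.
The full proposal is submitted: Apr 15, 2012 + 80 days = Jul 4, 2012.
The award is activated: Jul 4, 2012 + 29 days = Aug 2, 2012.
Administrative review is complete: Jul 5, 2012.
The study section meets: Jul 5, 2012 + 5 days = Jul 10, 2012.
The summary statement is released: Jul 10, 2012 + 4 days = Jul 14, 2012.
Comparing: the award is activated on Aug 2, 2012 vs the summary statement is released on Jul 14, 2012. Earlier: the summary statement is released.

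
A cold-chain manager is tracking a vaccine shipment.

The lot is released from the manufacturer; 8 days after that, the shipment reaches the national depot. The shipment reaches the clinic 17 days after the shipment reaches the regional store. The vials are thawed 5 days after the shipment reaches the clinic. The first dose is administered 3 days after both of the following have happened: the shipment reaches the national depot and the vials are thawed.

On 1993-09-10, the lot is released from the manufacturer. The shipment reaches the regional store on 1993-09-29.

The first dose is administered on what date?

The lot is released from the manufacturer: Sep 10, 1993.
The shipment reaches the national depot: Sep 10, 1993 + 8 days = Sep 18, 1993.
The shipment reaches the regional store: Sep 29, 1993.
The shipment reaches the clinic: Sep 29, 1993 + 17 days = Oct 16, 1993.
The vials are thawed: Oct 16, 1993 + 5 days = Oct 21, 1993.
Both prerequisites met — the shipment reaches the national depot (Sep 18, 1993), the vials are thawed (Oct 21, 1993); the later is Oct 21, 1993.
The first dose is administered: Oct 21, 1993 + 3 days = Oct 24, 1993.

1993-10-24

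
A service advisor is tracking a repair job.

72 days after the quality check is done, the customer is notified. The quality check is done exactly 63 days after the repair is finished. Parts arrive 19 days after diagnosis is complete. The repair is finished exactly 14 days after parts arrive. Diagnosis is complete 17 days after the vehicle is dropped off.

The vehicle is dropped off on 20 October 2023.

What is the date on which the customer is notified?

22 April 2024

The vehicle is dropped off: Oct 20, 2023.
Diagnosis is complete: Oct 20, 2023 + 17 days = Nov 6, 2023.
Parts arrive: Nov 6, 2023 + 19 days = Nov 25, 2023.
The repair is finished: Nov 25, 2023 + 14 days = Dec 9, 2023.
The quality check is done: Dec 9, 2023 + 63 days = Feb 10, 2024.
The customer is notified: Feb 10, 2024 + 72 days = Apr 22, 2024.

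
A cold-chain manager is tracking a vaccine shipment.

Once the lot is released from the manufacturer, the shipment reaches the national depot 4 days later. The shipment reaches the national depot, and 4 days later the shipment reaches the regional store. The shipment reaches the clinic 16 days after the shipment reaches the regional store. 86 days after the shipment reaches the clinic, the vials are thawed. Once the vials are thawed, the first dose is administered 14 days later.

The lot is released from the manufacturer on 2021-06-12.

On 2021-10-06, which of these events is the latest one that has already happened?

The lot is released from the manufacturer: Jun 12, 2021.
The shipment reaches the national depot: Jun 12, 2021 + 4 days = Jun 16, 2021.
The shipment reaches the regional store: Jun 16, 2021 + 4 days = Jun 20, 2021.
The shipment reaches the clinic: Jun 20, 2021 + 16 days = Jul 6, 2021.
The vials are thawed: Jul 6, 2021 + 86 days = Sep 30, 2021.
The first dose is administered: Sep 30, 2021 + 14 days = Oct 14, 2021.
Oct 6, 2021 falls between when the vials are thawed (Sep 30, 2021) and when the first dose is administered (Oct 14, 2021).

The vials are thawed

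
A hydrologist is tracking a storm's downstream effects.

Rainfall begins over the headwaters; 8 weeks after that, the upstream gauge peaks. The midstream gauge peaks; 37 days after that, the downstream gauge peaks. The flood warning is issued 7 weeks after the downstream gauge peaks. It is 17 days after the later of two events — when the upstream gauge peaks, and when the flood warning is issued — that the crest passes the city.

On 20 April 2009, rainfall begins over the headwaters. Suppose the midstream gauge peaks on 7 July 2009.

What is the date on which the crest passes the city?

18 October 2009

Rainfall begins over the headwaters: Apr 20, 2009.
The upstream gauge peaks: Apr 20, 2009 + 8 weeks = Jun 15, 2009.
The midstream gauge peaks: Jul 7, 2009.
The downstream gauge peaks: Jul 7, 2009 + 37 days = Aug 13, 2009.
The flood warning is issued: Aug 13, 2009 + 7 weeks = Oct 1, 2009.
Both prerequisites met — the upstream gauge peaks (Jun 15, 2009), the flood warning is issued (Oct 1, 2009); the later is Oct 1, 2009.
The crest passes the city: Oct 1, 2009 + 17 days = Oct 18, 2009.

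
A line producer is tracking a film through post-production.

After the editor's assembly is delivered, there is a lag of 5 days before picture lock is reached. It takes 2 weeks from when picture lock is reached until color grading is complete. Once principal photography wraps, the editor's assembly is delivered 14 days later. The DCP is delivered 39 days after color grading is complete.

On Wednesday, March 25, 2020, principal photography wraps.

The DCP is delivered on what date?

Friday, June 5, 2020

Principal photography wraps: Mar 25, 2020.
The editor's assembly is delivered: Mar 25, 2020 + 14 days = Apr 8, 2020.
Picture lock is reached: Apr 8, 2020 + 5 days = Apr 13, 2020.
Color grading is complete: Apr 13, 2020 + 2 weeks = Apr 27, 2020.
The DCP is delivered: Apr 27, 2020 + 39 days = Jun 5, 2020.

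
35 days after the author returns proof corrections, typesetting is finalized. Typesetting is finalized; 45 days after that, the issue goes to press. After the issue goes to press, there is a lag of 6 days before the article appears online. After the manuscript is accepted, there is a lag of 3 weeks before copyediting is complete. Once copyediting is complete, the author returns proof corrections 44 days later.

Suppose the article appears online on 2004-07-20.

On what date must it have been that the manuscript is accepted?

2004-02-20

The article appears online: Jul 20, 2004.
The issue goes to press: Jul 20, 2004 − 6 days = Jul 14, 2004.
Typesetting is finalized: Jul 14, 2004 − 45 days = May 30, 2004.
The author returns proof corrections: May 30, 2004 − 35 days = Apr 25, 2004.
Copyediting is complete: Apr 25, 2004 − 44 days = Mar 12, 2004.
The manuscript is accepted: Mar 12, 2004 − 3 weeks = Feb 20, 2004.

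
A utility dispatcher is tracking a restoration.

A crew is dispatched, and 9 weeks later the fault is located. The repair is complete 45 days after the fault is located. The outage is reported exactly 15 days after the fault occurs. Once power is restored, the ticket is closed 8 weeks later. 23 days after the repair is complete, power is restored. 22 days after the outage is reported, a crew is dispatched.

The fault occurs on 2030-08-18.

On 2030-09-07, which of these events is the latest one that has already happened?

The fault occurs: Aug 18, 2030.
The outage is reported: Aug 18, 2030 + 15 days = Sep 2, 2030.
A crew is dispatched: Sep 2, 2030 + 22 days = Sep 24, 2030.
The fault is located: Sep 24, 2030 + 9 weeks = Nov 26, 2030.
The repair is complete: Nov 26, 2030 + 45 days = Jan 10, 2031.
Power is restored: Jan 10, 2031 + 23 days = Feb 2, 2031.
The ticket is closed: Feb 2, 2031 + 8 weeks = Mar 30, 2031.
Sep 7, 2030 falls between when the outage is reported (Sep 2, 2030) and when a crew is dispatched (Sep 24, 2030).

The outage is reported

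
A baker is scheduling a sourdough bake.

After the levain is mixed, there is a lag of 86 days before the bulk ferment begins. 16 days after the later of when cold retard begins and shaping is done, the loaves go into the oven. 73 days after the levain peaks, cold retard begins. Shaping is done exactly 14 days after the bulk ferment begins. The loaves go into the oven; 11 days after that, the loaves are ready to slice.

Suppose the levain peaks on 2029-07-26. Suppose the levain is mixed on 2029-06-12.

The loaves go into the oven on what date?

The levain peaks: Jul 26, 2029.
Cold retard begins: Jul 26, 2029 + 73 days = Oct 7, 2029.
The levain is mixed: Jun 12, 2029.
The bulk ferment begins: Jun 12, 2029 + 86 days = Sep 6, 2029.
Shaping is done: Sep 6, 2029 + 14 days = Sep 20, 2029.
Both prerequisites met — cold retard begins (Oct 7, 2029), shaping is done (Sep 20, 2029); the later is Oct 7, 2029.
The loaves go into the oven: Oct 7, 2029 + 16 days = Oct 23, 2029.

2029-10-23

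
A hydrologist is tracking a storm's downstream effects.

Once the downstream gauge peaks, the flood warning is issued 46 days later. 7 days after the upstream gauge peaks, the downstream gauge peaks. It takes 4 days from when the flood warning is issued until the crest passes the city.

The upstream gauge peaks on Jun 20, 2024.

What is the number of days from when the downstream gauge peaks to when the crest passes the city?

Causal path: the downstream gauge peaks → the flood warning is issued → the crest passes the city.
Total delay along the path: 46 + 4 = 50 days.

50 days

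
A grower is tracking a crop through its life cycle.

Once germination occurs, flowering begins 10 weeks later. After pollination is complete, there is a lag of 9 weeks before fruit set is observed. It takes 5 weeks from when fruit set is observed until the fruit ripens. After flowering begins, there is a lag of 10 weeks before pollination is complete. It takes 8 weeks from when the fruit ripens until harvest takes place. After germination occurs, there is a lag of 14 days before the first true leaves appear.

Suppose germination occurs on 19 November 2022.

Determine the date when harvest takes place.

9 September 2023

Germination occurs: Nov 19, 2022.
Flowering begins: Nov 19, 2022 + 10 weeks = Jan 28, 2023.
Pollination is complete: Jan 28, 2023 + 10 weeks = Apr 8, 2023.
Fruit set is observed: Apr 8, 2023 + 9 weeks = Jun 10, 2023.
The fruit ripens: Jun 10, 2023 + 5 weeks = Jul 15, 2023.
Harvest takes place: Jul 15, 2023 + 8 weeks = Sep 9, 2023.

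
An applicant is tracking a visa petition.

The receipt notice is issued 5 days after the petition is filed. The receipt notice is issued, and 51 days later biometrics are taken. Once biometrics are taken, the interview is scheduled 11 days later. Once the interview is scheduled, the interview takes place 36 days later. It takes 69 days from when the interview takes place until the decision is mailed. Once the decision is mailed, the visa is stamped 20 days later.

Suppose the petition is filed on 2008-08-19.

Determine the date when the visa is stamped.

The petition is filed: Aug 19, 2008.
The receipt notice is issued: Aug 19, 2008 + 5 days = Aug 24, 2008.
Biometrics are taken: Aug 24, 2008 + 51 days = Oct 14, 2008.
The interview is scheduled: Oct 14, 2008 + 11 days = Oct 25, 2008.
The interview takes place: Oct 25, 2008 + 36 days = Nov 30, 2008.
The decision is mailed: Nov 30, 2008 + 69 days = Feb 7, 2009.
The visa is stamped: Feb 7, 2009 + 20 days = Feb 27, 2009.

2009-02-27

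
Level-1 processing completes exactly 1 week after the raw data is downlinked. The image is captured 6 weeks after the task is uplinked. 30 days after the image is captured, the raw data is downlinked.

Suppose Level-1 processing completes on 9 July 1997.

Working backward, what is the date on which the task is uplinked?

Level-1 processing completes: Jul 9, 1997.
The raw data is downlinked: Jul 9, 1997 − 1 week = Jul 2, 1997.
The image is captured: Jul 2, 1997 − 30 days = Jun 2, 1997.
The task is uplinked: Jun 2, 1997 − 6 weeks = Apr 21, 1997.

21 April 1997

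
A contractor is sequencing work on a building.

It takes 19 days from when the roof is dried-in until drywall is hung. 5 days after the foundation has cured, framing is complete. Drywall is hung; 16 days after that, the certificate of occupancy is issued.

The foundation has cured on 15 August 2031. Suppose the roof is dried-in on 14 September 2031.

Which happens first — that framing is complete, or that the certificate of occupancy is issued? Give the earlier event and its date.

The foundation has cured: Aug 15, 2031.
Framing is complete: Aug 15, 2031 + 5 days = Aug 20, 2031.
The roof is dried-in: Sep 14, 2031.
Drywall is hung: Sep 14, 2031 + 19 days = Oct 3, 2031.
The certificate of occupancy is issued: Oct 3, 2031 + 16 days = Oct 19, 2031.
Comparing: framing is complete on Aug 20, 2031 vs the certificate of occupancy is issued on Oct 19, 2031. Earlier: framing is complete.

Framing is complete — 20 August 2031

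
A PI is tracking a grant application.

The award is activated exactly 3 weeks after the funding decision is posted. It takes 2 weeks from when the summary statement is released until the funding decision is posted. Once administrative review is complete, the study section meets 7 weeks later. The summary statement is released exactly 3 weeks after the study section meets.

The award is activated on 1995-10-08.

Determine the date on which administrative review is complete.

The award is activated: Oct 8, 1995.
The funding decision is posted: Oct 8, 1995 − 3 weeks = Sep 17, 1995.
The summary statement is released: Sep 17, 1995 − 2 weeks = Sep 3, 1995.
The study section meets: Sep 3, 1995 − 3 weeks = Aug 13, 1995.
Administrative review is complete: Aug 13, 1995 − 7 weeks = Jun 25, 1995.

1995-06-25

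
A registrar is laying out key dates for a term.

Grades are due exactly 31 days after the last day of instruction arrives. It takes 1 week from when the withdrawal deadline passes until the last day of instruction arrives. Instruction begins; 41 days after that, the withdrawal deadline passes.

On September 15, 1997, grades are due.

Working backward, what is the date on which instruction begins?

Grades are due: Sep 15, 1997.
The last day of instruction arrives: Sep 15, 1997 − 31 days = Aug 15, 1997.
The withdrawal deadline passes: Aug 15, 1997 − 1 week = Aug 8, 1997.
Instruction begins: Aug 8, 1997 − 41 days = Jun 28, 1997.

June 28, 1997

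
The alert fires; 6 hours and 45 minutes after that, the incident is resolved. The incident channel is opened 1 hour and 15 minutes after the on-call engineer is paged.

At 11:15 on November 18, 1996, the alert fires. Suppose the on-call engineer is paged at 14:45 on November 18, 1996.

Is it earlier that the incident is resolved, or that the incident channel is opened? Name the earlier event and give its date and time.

The alert fires: 11:15 Nov 18, 1996.
The incident is resolved: 11:15 Nov 18, 1996 + 6h45m = 18:00 Nov 18, 1996.
The on-call engineer is paged: 14:45 Nov 18, 1996.
The incident channel is opened: 14:45 Nov 18, 1996 + 1h15m = 16:00 Nov 18, 1996.
Comparing: the incident is resolved at 18:00 Nov 18, 1996 vs the incident channel is opened at 16:00 Nov 18, 1996. Earlier: the incident channel is opened.

The incident channel is opened — 16:00 on November 18, 1996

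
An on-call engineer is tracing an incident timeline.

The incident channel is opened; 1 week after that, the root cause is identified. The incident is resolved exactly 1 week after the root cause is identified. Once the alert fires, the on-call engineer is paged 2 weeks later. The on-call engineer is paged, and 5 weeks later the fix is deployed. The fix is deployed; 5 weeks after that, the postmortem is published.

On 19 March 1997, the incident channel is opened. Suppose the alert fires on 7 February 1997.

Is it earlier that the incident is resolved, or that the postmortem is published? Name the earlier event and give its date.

The incident channel is opened: Mar 19, 1997.
The root cause is identified: Mar 19, 1997 + 1 week = Mar 26, 1997.
The incident is resolved: Mar 26, 1997 + 1 week = Apr 2, 1997.
The alert fires: Feb 7, 1997.
The on-call engineer is paged: Feb 7, 1997 + 2 weeks = Feb 21, 1997.
The fix is deployed: Feb 21, 1997 + 5 weeks = Mar 28, 1997.
The postmortem is published: Mar 28, 1997 + 5 weeks = May 2, 1997.
Comparing: the incident is resolved on Apr 2, 1997 vs the postmortem is published on May 2, 1997. Earlier: the incident is resolved.

The incident is resolved — 2 April 1997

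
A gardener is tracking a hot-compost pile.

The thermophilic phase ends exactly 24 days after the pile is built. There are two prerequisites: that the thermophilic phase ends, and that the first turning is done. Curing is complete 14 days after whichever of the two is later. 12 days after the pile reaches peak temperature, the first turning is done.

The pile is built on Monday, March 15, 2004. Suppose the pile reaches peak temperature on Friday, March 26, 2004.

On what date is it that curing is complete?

The pile is built: Mar 15, 2004.
The thermophilic phase ends: Mar 15, 2004 + 24 days = Apr 8, 2004.
The pile reaches peak temperature: Mar 26, 2004.
The first turning is done: Mar 26, 2004 + 12 days = Apr 7, 2004.
Both prerequisites met — the thermophilic phase ends (Apr 8, 2004), the first turning is done (Apr 7, 2004); the later is Apr 8, 2004.
Curing is complete: Apr 8, 2004 + 14 days = Apr 22, 2004.

Thursday, April 22, 2004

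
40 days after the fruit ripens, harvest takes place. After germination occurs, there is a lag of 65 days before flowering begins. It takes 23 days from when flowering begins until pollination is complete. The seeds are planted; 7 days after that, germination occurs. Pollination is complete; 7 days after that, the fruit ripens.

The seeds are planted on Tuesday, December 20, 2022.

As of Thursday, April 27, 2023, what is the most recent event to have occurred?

The fruit ripens

The seeds are planted: Dec 20, 2022.
Germination occurs: Dec 20, 2022 + 7 days = Dec 27, 2022.
Flowering begins: Dec 27, 2022 + 65 days = Mar 2, 2023.
Pollination is complete: Mar 2, 2023 + 23 days = Mar 25, 2023.
The fruit ripens: Mar 25, 2023 + 7 days = Apr 1, 2023.
Harvest takes place: Apr 1, 2023 + 40 days = May 11, 2023.
Apr 27, 2023 falls between when the fruit ripens (Apr 1, 2023) and when harvest takes place (May 11, 2023).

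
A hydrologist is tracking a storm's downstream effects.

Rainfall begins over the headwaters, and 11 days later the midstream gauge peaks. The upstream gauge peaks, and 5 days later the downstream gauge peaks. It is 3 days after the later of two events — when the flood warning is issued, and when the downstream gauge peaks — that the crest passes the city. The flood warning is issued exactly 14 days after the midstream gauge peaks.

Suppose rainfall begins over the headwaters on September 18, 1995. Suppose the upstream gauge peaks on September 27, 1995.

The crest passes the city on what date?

October 16, 1995

Rainfall begins over the headwaters: Sep 18, 1995.
The midstream gauge peaks: Sep 18, 1995 + 11 days = Sep 29, 1995.
The flood warning is issued: Sep 29, 1995 + 14 days = Oct 13, 1995.
The upstream gauge peaks: Sep 27, 1995.
The downstream gauge peaks: Sep 27, 1995 + 5 days = Oct 2, 1995.
Both prerequisites met — the flood warning is issued (Oct 13, 1995), the downstream gauge peaks (Oct 2, 1995); the later is Oct 13, 1995.
The crest passes the city: Oct 13, 1995 + 3 days = Oct 16, 1995.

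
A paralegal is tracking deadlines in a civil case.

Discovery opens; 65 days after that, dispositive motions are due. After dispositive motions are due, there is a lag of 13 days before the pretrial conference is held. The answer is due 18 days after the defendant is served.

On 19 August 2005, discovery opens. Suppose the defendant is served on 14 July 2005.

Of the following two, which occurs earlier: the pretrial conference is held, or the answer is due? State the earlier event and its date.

Discovery opens: Aug 19, 2005.
Dispositive motions are due: Aug 19, 2005 + 65 days = Oct 23, 2005.
The pretrial conference is held: Oct 23, 2005 + 13 days = Nov 5, 2005.
The defendant is served: Jul 14, 2005.
The answer is due: Jul 14, 2005 + 18 days = Aug 1, 2005.
Comparing: the pretrial conference is held on Nov 5, 2005 vs the answer is due on Aug 1, 2005. Earlier: the answer is due.

The answer is due — 1 August 2005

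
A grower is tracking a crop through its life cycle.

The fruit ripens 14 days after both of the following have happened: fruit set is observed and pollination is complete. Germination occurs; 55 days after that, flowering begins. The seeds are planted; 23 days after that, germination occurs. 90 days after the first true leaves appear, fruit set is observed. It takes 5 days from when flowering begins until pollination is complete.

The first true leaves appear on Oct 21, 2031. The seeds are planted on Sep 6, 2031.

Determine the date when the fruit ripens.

The first true leaves appear: Oct 21, 2031.
Fruit set is observed: Oct 21, 2031 + 90 days = Jan 19, 2032.
The seeds are planted: Sep 6, 2031.
Germination occurs: Sep 6, 2031 + 23 days = Sep 29, 2031.
Flowering begins: Sep 29, 2031 + 55 days = Nov 23, 2031.
Pollination is complete: Nov 23, 2031 + 5 days = Nov 28, 2031.
Both prerequisites met — fruit set is observed (Jan 19, 2032), pollination is complete (Nov 28, 2031); the later is Jan 19, 2032.
The fruit ripens: Jan 19, 2032 + 14 days = Feb 2, 2032.

Feb 2, 2032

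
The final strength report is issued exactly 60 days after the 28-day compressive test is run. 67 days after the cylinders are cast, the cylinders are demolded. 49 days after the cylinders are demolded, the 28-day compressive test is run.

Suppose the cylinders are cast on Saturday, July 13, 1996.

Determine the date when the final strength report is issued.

Sunday, January 5, 1997

The cylinders are cast: Jul 13, 1996.
The cylinders are demolded: Jul 13, 1996 + 67 days = Sep 18, 1996.
The 28-day compressive test is run: Sep 18, 1996 + 49 days = Nov 6, 1996.
The final strength report is issued: Nov 6, 1996 + 60 days = Jan 5, 1997.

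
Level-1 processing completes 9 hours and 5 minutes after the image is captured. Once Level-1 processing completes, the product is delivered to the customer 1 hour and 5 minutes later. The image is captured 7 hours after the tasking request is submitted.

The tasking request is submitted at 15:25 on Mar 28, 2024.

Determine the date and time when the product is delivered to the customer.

The tasking request is submitted: 15:25 Mar 28, 2024.
The image is captured: 15:25 Mar 28, 2024 + 7h = 22:25 Mar 28, 2024.
Level-1 processing completes: 22:25 Mar 28, 2024 + 9h05m = 07:30 Mar 29, 2024.
The product is delivered to the customer: 07:30 Mar 29, 2024 + 1h05m = 08:35 Mar 29, 2024.

08:35 on Mar 29, 2024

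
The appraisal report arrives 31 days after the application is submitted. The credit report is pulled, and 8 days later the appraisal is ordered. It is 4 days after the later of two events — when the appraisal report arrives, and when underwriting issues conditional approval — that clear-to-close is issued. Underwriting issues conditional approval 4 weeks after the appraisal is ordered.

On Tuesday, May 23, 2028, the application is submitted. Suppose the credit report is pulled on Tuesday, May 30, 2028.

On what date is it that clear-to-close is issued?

The application is submitted: May 23, 2028.
The appraisal report arrives: May 23, 2028 + 31 days = Jun 23, 2028.
The credit report is pulled: May 30, 2028.
The appraisal is ordered: May 30, 2028 + 8 days = Jun 7, 2028.
Underwriting issues conditional approval: Jun 7, 2028 + 4 weeks = Jul 5, 2028.
Both prerequisites met — the appraisal report arrives (Jun 23, 2028), underwriting issues conditional approval (Jul 5, 2028); the later is Jul 5, 2028.
Clear-to-close is issued: Jul 5, 2028 + 4 days = Jul 9, 2028.

Sunday, July 9, 2028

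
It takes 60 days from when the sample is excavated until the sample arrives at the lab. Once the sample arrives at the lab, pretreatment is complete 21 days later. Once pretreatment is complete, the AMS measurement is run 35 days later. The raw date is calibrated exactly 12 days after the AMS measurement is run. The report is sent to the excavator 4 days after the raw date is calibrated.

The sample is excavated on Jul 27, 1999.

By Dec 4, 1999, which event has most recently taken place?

The sample is excavated: Jul 27, 1999.
The sample arrives at the lab: Jul 27, 1999 + 60 days = Sep 25, 1999.
Pretreatment is complete: Sep 25, 1999 + 21 days = Oct 16, 1999.
The AMS measurement is run: Oct 16, 1999 + 35 days = Nov 20, 1999.
The raw date is calibrated: Nov 20, 1999 + 12 days = Dec 2, 1999.
The report is sent to the excavator: Dec 2, 1999 + 4 days = Dec 6, 1999.
Dec 4, 1999 falls between when the raw date is calibrated (Dec 2, 1999) and when the report is sent to the excavator (Dec 6, 1999).

The raw date is calibrated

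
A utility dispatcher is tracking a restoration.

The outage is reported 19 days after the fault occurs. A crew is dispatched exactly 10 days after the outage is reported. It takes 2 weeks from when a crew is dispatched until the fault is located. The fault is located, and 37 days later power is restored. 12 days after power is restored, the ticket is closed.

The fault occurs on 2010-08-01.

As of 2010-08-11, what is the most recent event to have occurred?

The fault occurs: Aug 1, 2010.
The outage is reported: Aug 1, 2010 + 19 days = Aug 20, 2010.
A crew is dispatched: Aug 20, 2010 + 10 days = Aug 30, 2010.
The fault is located: Aug 30, 2010 + 2 weeks = Sep 13, 2010.
Power is restored: Sep 13, 2010 + 37 days = Oct 20, 2010.
The ticket is closed: Oct 20, 2010 + 12 days = Nov 1, 2010.
Aug 11, 2010 falls between when the fault occurs (Aug 1, 2010) and when the outage is reported (Aug 20, 2010).

The fault occurs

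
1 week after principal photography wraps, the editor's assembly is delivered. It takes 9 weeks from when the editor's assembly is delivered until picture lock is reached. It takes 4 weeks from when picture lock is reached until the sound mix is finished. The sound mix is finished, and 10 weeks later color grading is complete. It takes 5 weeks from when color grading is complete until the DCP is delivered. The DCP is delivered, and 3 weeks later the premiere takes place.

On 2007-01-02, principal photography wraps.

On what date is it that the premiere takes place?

Principal photography wraps: Jan 2, 2007.
The editor's assembly is delivered: Jan 2, 2007 + 1 week = Jan 9, 2007.
Picture lock is reached: Jan 9, 2007 + 9 weeks = Mar 13, 2007.
The sound mix is finished: Mar 13, 2007 + 4 weeks = Apr 10, 2007.
Color grading is complete: Apr 10, 2007 + 10 weeks = Jun 19, 2007.
The DCP is delivered: Jun 19, 2007 + 5 weeks = Jul 24, 2007.
The premiere takes place: Jul 24, 2007 + 3 weeks = Aug 14, 2007.

2007-08-14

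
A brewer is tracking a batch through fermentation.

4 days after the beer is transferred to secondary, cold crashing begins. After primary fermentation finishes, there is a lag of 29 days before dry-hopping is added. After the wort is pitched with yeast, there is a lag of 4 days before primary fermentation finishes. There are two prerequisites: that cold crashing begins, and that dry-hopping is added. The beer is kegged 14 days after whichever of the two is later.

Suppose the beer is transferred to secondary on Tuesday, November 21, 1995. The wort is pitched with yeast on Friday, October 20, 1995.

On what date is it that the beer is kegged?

Saturday, December 9, 1995

The beer is transferred to secondary: Nov 21, 1995.
Cold crashing begins: Nov 21, 1995 + 4 days = Nov 25, 1995.
The wort is pitched with yeast: Oct 20, 1995.
Primary fermentation finishes: Oct 20, 1995 + 4 days = Oct 24, 1995.
Dry-hopping is added: Oct 24, 1995 + 29 days = Nov 22, 1995.
Both prerequisites met — cold crashing begins (Nov 25, 1995), dry-hopping is added (Nov 22, 1995); the later is Nov 25, 1995.
The beer is kegged: Nov 25, 1995 + 14 days = Dec 9, 1995.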